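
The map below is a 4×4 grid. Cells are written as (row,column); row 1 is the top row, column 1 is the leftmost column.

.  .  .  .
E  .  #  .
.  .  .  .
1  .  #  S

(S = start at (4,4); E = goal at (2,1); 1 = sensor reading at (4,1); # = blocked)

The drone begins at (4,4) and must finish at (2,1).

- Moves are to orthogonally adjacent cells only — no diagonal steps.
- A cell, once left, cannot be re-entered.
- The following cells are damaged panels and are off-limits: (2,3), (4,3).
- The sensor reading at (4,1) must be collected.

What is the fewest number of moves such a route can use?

7

Any route passes through (4,1) somewhere between (4,4) and (2,1). Summing Manhattan distances along the two legs ((4,4) → (4,1) → (2,1)) gives a lower bound of 3 + 2 = 5 moves.
That bound ignores the blocked cells. Measuring each leg by the fewest moves that actually steer around them ((4,4)→(4,1): 5; (4,1)→(2,1): 2) raises the lower bound to 7.
A route of 7 moves exists: (4,4) → (3,4) → (3,3) → (3,2) → (4,2) → (4,1) → (3,1) → (2,1).
Since 7 matches that lower bound, it is optimal.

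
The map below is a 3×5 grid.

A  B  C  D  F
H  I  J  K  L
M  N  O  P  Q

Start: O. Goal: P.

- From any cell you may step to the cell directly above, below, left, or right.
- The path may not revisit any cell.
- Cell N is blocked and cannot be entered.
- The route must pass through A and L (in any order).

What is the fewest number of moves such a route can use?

11

Any route passes through A and L in some order between O and P. Summing Manhattan distances along each leg and taking the cheapest ordering (O → A → L → P) gives a lower bound of 4 + 5 + 2 = 11 moves.
A route of 11 moves achieves this: O → J → I → H → A → B → C → D → K → L → Q → P.
Since 11 matches the lower bound, it is optimal.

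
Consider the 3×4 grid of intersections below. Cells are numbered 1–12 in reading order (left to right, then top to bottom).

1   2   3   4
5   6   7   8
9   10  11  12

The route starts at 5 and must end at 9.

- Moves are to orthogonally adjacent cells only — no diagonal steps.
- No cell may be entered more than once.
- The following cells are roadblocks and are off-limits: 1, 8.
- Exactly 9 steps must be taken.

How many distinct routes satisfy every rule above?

Need simple routes of exactly 9 moves from 5 to 9 (Manhattan distance 1, so 4 moves are spent on a detour and 4 undoing it).
No route satisfies every constraint, so the count is 0.

0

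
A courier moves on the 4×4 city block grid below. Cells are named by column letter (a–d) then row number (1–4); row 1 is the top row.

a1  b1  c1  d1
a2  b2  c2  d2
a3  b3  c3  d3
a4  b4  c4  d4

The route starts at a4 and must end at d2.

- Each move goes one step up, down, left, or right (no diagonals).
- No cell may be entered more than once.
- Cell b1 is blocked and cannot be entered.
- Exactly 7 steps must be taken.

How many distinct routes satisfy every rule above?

Need simple routes of exactly 7 moves from a4 to d2 (Manhattan distance 5, so 1 moves are spent on a detour and 1 undoing it).
Branch systematically from the start, pruning whenever the remaining move budget drops below the Manhattan distance to d2 or differs from it in parity. Grouping the completions by first move — via a3: 11; via b4: 8 — and summing: 11 + 8 = 19.
That gives 19 routes.

19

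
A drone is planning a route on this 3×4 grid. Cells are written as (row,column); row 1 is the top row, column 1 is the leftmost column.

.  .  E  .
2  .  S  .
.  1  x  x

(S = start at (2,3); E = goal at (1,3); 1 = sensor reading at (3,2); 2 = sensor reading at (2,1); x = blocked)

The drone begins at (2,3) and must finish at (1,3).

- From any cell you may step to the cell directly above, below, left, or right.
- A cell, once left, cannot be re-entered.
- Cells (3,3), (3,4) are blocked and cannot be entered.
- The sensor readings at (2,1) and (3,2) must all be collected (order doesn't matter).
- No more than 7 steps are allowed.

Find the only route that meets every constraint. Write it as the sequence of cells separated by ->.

(2,3) -> (2,2) -> (3,2) -> (3,1) -> (2,1) -> (1,1) -> (1,2) -> (1,3)

The budget equals the shortest possible length, so every move has to be on a shortest route through the required cells.
Route from (2,3): left 1 to (2,2), down 1 to (3,2), left 1 to (3,1), up 2 to (1,1), right 2 to (1,3) — 7 moves in all.
Check: all required cells visited; 7 ≤ 7 moves.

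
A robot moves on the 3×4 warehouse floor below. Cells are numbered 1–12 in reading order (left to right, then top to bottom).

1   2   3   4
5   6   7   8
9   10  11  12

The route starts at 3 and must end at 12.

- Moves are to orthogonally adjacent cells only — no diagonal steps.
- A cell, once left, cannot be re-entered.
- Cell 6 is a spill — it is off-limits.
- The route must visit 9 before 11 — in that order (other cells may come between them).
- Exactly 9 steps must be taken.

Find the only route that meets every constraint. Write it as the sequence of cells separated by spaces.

3 2 1 5 9 10 11 7 8 12

The waypoints must appear in the order 9, 11, with no cell reused.
Route from 3: left 2 to 1, down 2 to 9, right 2 to 11, up 1 to 7, right 1 to 8, down 1 to 12 — 9 moves in all.
Check: order respected (9 at step 4, 11 at step 6); 9 moves as required.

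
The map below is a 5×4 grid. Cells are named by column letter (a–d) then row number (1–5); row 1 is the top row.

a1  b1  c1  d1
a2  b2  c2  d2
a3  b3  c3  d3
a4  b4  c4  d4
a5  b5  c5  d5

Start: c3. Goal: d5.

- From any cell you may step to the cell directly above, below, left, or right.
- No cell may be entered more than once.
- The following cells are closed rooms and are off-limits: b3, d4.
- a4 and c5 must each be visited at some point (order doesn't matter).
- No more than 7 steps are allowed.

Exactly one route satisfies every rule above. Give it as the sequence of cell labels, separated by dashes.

c3 - c4 - b4 - a4 - a5 - b5 - c5 - d5

The 7-move cap with required stops at a4, c5 leaves no slack for detours.
Route from c3: down 1 to c4, left 2 to a4, down 1 to a5, right 3 to d5 — 7 moves in all.
Check: all required cells visited; 7 ≤ 7 moves.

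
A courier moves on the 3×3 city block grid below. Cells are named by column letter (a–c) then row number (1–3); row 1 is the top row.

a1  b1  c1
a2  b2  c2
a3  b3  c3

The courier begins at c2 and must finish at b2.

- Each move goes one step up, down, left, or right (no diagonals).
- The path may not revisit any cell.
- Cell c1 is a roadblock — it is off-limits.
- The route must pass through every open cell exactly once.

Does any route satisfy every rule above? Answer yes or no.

yes

One route that works: c2 → c3 → b3 → a3 → a2 → a1 → b1 → b2.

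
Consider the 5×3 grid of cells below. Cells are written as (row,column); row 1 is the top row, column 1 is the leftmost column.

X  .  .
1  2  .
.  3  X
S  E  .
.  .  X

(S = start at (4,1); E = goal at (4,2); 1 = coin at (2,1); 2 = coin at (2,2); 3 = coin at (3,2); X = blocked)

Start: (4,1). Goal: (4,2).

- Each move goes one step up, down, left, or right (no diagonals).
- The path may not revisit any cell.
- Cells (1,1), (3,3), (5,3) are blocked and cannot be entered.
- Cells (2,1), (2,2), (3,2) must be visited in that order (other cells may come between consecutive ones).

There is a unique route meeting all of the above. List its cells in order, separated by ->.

(4,1) -> (3,1) -> (2,1) -> (2,2) -> (3,2) -> (4,2)

The waypoints must appear in the order (2,1), (2,2), (3,2), with no cell reused.
Route from (4,1): up 2 to (2,1), right 1 to (2,2), down 2 to (4,2) — 5 moves in all.
Check: order respected (1 at step 2, 2 at step 3, 3 at step 4).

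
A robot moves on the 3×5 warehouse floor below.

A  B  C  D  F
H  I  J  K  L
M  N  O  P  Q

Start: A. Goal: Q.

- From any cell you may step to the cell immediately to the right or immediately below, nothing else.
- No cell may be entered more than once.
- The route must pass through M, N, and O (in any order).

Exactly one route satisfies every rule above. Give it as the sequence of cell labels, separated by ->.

Moves only go right or down, so the column and row indices never decrease.
Route from A: 2× down (reaching M), 4× right (reaching Q) — 6 moves in all.
Check: all required cells visited.

A -> H -> M -> N -> O -> P -> Q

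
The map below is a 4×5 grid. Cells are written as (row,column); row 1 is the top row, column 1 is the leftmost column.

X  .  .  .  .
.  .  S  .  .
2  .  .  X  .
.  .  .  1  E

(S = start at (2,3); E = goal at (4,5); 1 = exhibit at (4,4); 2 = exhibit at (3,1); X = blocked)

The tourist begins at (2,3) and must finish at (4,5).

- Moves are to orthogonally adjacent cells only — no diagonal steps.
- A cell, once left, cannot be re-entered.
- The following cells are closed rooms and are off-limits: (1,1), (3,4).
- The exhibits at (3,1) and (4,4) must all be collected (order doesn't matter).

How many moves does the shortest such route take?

8

Any route passes through (3,1) and (4,4) in some order between (2,3) and (4,5). Summing Manhattan distances along each leg and taking the cheapest ordering ((2,3) → (3,1) → (4,4) → (4,5)) gives a lower bound of 3 + 4 + 1 = 8 moves.
A route of 8 moves achieves this: (2,3) → (3,3) → (3,2) → (3,1) → (4,1) → (4,2) → (4,3) → (4,4) → (4,5).
Since 8 matches the lower bound, it is optimal.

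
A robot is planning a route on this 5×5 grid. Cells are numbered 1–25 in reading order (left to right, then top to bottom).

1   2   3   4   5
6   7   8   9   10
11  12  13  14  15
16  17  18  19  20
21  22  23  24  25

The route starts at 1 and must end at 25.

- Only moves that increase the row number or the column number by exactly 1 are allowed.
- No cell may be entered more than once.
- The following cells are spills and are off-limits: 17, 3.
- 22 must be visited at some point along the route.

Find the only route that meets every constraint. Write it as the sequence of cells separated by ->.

Moves only go right or down, so the column and row indices never decrease.
Route from 1: down 4 to 21, right 4 to 25 — 8 moves in all.
Check: all required cells visited.

1 -> 6 -> 11 -> 16 -> 21 -> 22 -> 23 -> 24 -> 25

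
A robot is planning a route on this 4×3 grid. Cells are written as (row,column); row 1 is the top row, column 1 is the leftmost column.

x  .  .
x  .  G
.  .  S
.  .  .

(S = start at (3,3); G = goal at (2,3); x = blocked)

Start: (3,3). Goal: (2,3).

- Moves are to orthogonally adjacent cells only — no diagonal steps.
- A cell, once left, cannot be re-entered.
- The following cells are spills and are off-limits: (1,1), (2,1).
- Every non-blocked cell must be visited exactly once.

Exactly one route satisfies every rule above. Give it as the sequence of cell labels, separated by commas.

Need to visit all 10 open cells exactly once, starting at (3,3) and ending at (2,3).
Route from (3,3): down to (4,3), 2× left (reaching (4,1)), up to (3,1), right to (3,2), 2× up (reaching (1,2)), right to (1,3), down to (2,3) — 9 moves in all.
Check: all 10 open cells covered.

(3,3), (4,3), (4,2), (4,1), (3,1), (3,2), (2,2), (1,2), (1,3), (2,3)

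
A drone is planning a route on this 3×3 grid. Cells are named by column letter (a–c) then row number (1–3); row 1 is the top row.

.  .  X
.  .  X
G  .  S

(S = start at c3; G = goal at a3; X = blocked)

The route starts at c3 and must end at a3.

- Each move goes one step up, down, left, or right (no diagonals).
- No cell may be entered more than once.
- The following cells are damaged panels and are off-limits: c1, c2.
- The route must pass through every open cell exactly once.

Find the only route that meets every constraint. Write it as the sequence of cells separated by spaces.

c3 b3 b2 b1 a1 a2 a3

Need to visit all 7 open cells exactly once, starting at c3 and ending at a3.
Cell a1 has only two open neighbours (a2 and b1), so the path must pass straight through it: one of those is the cell it's entered from and the other is where it exits.
Route from c3: left 1 to b3, up 2 to b1, left 1 to a1, down 2 to a3 — 6 moves in all.
Check: all 7 open cells covered.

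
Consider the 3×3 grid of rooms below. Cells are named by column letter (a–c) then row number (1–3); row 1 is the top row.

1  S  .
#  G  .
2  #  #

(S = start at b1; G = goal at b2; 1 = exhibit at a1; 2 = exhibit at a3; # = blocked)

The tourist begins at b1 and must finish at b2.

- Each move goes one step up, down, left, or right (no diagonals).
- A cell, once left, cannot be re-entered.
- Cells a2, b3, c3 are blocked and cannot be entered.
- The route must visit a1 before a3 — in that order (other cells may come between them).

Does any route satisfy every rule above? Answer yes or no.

The blocked cells wall a3 off from b1 completely — no sequence of moves reaches it at all, so no route can satisfy the rules.

no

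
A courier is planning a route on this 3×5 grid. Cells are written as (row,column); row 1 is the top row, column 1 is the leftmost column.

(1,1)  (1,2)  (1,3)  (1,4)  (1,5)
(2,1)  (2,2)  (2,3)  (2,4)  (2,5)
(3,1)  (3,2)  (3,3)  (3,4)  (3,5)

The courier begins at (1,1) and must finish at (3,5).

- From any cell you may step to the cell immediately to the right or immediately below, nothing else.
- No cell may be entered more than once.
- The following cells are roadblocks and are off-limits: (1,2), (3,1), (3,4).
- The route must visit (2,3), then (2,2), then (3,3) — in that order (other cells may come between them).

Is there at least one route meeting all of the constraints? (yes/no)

(2,2) lies to the left of (2,3), so going from (2,3) to (2,2) would need a leftward move — but moves only go right/down, so (2,3) cannot be visited before (2,2).

no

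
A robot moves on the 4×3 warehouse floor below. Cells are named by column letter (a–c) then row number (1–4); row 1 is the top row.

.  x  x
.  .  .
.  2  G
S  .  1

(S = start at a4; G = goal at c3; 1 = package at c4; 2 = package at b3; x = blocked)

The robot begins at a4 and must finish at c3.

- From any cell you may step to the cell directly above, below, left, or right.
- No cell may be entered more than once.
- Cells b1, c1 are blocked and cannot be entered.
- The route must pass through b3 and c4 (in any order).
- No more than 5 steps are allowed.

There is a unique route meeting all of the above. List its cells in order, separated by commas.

a4, a3, b3, b4, c4, c3

The 5-move cap with required stops at b3, c4 leaves no slack for detours.
Route from a4: up 1 to a3, right 1 to b3, down 1 to b4, right 1 to c4, up 1 to c3 — 5 moves in all.
Check: all required cells visited; 5 ≤ 5 moves.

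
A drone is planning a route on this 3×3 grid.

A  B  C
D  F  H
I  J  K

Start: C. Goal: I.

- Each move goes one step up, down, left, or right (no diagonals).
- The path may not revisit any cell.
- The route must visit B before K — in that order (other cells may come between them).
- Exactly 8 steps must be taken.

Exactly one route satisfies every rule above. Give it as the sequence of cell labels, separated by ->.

The waypoints must appear in the order B, K, with no cell reused.
Route from C: 2× left (reaching A), down to D, 2× right (reaching H), down to K, 2× left (reaching I) — 8 moves in all.
Check: order respected (B at step 1, K at step 6); 8 moves as required.

C -> B -> A -> D -> F -> H -> K -> J -> I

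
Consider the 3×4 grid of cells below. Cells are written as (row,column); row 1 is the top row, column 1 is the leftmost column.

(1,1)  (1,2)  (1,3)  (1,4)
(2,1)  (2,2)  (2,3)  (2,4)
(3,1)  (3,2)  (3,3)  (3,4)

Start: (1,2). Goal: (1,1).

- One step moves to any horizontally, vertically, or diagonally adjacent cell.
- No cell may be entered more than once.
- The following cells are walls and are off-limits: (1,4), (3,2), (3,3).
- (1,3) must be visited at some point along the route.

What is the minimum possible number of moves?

3

Any route passes through (1,3) somewhere between (1,2) and (1,1). Summing Chebyshev distances along the two legs ((1,2) → (1,3) → (1,1)) gives a lower bound of 1 + 2 = 3 moves.
A route of 3 moves achieves this: (1,2) → (1,3) → (2,2) → (1,1).
Since 3 matches the lower bound, it is optimal.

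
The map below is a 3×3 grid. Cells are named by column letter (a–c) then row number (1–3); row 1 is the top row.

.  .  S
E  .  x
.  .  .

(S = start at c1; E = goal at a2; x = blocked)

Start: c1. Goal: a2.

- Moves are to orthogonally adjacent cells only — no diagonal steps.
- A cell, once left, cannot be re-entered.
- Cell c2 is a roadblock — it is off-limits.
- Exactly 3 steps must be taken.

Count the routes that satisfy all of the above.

Need simple routes of exactly 3 moves from c1 to a2 (Manhattan distance 3, so 0 moves are spent on a detour and 0 undoing it).
Enumerating: c1 b1 b2 a2 | c1 b1 a1 a2.
That gives 2 routes.

2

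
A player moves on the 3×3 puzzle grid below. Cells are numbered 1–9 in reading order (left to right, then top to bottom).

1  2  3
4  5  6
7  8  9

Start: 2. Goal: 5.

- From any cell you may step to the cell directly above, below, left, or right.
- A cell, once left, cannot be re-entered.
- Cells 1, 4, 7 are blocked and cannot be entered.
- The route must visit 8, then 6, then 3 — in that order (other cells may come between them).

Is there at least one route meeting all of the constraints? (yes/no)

Ignoring the required order, 1 revisit-free route from 2 to 5 passes through all of 8, 6, and 3; the waypoint orders that occur are 3 → 6 → 8 (1) — never 8 → 6 → 3.

no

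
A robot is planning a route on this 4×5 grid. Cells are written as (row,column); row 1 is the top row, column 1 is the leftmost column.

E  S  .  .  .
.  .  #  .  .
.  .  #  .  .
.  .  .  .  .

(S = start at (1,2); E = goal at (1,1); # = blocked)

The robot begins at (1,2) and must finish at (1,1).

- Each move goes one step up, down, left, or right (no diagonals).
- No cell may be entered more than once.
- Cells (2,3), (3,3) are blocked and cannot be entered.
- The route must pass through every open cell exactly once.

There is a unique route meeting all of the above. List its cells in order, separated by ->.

Need to visit all 18 open cells exactly once, starting at (1,2) and ending at (1,1).
Route from (1,2): right 3 to (1,5), down 1 to (2,5), left 1 to (2,4), down 1 to (3,4), right 1 to (3,5), down 1 to (4,5), left 4 to (4,1), up 1 to (3,1), right 1 to (3,2), up 1 to (2,2), left 1 to (2,1), up 1 to (1,1) — 17 moves in all.
Check: all 18 open cells covered.

(1,2) -> (1,3) -> (1,4) -> (1,5) -> (2,5) -> (2,4) -> (3,4) -> (3,5) -> (4,5) -> (4,4) -> (4,3) -> (4,2) -> (4,1) -> (3,1) -> (3,2) -> (2,2) -> (2,1) -> (1,1)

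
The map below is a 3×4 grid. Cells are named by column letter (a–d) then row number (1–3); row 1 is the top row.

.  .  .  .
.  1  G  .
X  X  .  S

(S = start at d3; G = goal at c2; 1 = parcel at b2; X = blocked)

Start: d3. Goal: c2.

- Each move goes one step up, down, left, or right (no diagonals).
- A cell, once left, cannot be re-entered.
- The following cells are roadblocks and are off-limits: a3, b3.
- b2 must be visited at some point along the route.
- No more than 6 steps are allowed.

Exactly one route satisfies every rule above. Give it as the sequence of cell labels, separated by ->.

The budget equals the shortest possible length, so every move has to be on a shortest route through the required cells.
Route from d3: up 2 to d1, left 2 to b1, down 1 to b2, right 1 to c2 — 6 moves in all.
Check: all required cells visited; 6 ≤ 6 moves.

d3 -> d2 -> d1 -> c1 -> b1 -> b2 -> c2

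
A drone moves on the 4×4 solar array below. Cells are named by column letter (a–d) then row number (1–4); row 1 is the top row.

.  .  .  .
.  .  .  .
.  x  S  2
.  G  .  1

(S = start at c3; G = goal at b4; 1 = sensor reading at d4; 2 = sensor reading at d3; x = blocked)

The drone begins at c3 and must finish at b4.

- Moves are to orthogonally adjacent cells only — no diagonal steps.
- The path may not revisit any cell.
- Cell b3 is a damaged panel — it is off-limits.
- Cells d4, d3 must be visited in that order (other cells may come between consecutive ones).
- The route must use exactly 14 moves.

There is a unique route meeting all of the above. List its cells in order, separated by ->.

c3 -> c4 -> d4 -> d3 -> d2 -> d1 -> c1 -> c2 -> b2 -> b1 -> a1 -> a2 -> a3 -> a4 -> b4

The waypoints must appear in the order d4, d3, with no cell reused.
Route from c3: down 1 to c4, right 1 to d4, up 3 to d1, left 1 to c1, down 1 to c2, left 1 to b2, up 1 to b1, left 1 to a1, down 3 to a4, right 1 to b4 — 14 moves in all.
Check: order respected (1 at step 2, 2 at step 3); 14 moves as required.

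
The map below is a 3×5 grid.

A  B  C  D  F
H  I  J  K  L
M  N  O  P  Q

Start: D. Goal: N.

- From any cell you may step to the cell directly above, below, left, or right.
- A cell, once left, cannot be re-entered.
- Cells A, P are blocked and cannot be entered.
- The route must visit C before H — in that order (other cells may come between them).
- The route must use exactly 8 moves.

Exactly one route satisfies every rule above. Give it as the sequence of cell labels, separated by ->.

The waypoints must appear in the order C, H, with no cell reused.
Route from D: down to K, left to J, up to C, left to B, down to I, left to H, down to M, right to N — 8 moves in all.
Check: order respected (C at step 3, H at step 6); 8 moves as required.

D -> K -> J -> C -> B -> I -> H -> M -> N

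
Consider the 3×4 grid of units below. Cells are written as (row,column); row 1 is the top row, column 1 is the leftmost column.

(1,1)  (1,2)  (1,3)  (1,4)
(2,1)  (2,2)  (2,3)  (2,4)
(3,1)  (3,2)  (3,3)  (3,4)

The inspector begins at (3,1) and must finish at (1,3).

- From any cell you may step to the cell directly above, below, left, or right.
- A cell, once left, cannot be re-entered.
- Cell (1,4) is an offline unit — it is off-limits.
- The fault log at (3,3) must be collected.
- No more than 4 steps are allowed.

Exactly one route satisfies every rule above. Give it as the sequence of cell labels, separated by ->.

(3,1) -> (3,2) -> (3,3) -> (2,3) -> (1,3)

Any route must reach (3,3) and still end at (1,3) within 4 moves, so the order of the required stops is forced.
Route from (3,1): 2× right (reaching (3,3)), 2× up (reaching (1,3)) — 4 moves in all.
Check: all required cells visited; 4 ≤ 4 moves.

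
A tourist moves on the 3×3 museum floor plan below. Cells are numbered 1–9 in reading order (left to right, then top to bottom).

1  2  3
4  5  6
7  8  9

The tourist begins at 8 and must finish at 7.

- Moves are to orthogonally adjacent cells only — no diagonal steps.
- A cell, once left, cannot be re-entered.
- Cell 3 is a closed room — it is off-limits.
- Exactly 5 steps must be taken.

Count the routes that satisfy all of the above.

Need simple routes of exactly 5 moves from 8 to 7 (Manhattan distance 1, so 2 moves are spent on a detour and 2 undoing it).
Enumerating: 8 5 2 1 4 7 | 8 9 6 5 4 7.
That gives 2 routes.

2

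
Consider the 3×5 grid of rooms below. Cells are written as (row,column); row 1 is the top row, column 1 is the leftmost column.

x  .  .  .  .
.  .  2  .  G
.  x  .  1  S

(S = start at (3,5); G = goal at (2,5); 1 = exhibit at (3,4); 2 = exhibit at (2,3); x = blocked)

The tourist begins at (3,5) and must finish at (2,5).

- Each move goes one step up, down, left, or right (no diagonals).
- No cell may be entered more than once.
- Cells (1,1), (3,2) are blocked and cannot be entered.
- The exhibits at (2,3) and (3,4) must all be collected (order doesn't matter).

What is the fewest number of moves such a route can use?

Any route passes through (2,3) and (3,4) in some order between (3,5) and (2,5). Summing Manhattan distances along each leg and taking the cheapest ordering ((3,5) → (3,4) → (2,3) → (2,5)) gives a lower bound of 1 + 2 + 2 = 5 moves.
A route of 5 moves achieves this: (3,5) → (3,4) → (3,3) → (2,3) → (2,4) → (2,5).
Since 5 matches the lower bound, it is optimal.

5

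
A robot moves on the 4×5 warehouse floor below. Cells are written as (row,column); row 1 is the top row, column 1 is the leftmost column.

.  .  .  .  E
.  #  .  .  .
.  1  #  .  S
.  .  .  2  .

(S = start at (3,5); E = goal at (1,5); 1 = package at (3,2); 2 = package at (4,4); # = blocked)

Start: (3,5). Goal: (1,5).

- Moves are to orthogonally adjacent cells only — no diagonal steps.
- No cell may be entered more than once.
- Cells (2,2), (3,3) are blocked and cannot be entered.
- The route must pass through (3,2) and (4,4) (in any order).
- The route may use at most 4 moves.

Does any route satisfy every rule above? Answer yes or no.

Even ignoring the no-revisit rule, getting from (3,5) to (1,5), taking the cheapest ordering (3,5) → (3,2) → (4,4) → (1,5) needs at least 5 + 3 + 4 = 12 moves (fewest moves per leg, detouring around blocked cells), which exceeds the 4-move limit.

no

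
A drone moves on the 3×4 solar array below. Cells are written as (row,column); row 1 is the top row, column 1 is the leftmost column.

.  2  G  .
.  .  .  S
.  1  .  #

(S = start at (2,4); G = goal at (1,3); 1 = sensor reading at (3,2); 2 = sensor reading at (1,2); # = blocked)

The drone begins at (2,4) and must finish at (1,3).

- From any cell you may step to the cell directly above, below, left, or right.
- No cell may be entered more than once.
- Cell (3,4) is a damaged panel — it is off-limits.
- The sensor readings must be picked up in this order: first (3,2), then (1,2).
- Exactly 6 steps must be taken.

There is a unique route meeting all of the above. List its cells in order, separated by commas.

The waypoints must appear in the order (3,2), (1,2), with no cell reused.
Route from (2,4): left 1 to (2,3), down 1 to (3,3), left 1 to (3,2), up 2 to (1,2), right 1 to (1,3) — 6 moves in all.
Check: order respected (1 at step 3, 2 at step 5); 6 moves as required.

(2,4), (2,3), (3,3), (3,2), (2,2), (1,2), (1,3)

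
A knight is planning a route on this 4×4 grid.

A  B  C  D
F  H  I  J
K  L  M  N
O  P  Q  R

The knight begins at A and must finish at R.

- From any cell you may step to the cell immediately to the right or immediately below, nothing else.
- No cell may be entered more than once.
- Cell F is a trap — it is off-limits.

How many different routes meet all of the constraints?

10

A right/down-only route from A to R makes exactly 3 down-moves and 3 right-moves in some order.
With no other constraints that would be C(6,3) = 20 routes.
Subtract routes through each blocked cell (inclusion–exclusion for overlaps): − through F: 10 → 10.
That gives 10 routes.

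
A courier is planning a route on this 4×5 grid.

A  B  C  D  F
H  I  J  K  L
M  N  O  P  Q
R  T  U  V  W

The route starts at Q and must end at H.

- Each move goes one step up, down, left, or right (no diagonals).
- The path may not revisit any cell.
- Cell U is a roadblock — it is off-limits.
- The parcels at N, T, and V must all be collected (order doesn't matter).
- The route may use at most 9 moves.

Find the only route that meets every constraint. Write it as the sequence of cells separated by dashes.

The budget equals the shortest possible length, so every move has to be on a shortest route through the required cells.
Route from Q: down to W, left to V, up to P, 2× left (reaching N), down to T, left to R, 2× up (reaching H) — 9 moves in all.
Check: all required cells visited; 9 ≤ 9 moves.

Q - W - V - P - O - N - T - R - M - H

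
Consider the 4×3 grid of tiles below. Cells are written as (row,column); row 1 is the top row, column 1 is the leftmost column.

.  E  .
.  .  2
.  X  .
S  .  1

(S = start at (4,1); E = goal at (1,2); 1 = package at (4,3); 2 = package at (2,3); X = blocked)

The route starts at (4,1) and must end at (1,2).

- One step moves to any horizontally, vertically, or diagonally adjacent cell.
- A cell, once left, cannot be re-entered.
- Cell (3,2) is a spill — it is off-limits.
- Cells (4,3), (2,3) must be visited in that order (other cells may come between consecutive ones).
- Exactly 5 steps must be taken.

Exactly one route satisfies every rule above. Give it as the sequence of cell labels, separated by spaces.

The waypoints must appear in the order (4,3), (2,3), with no cell reused.
Route from (4,1): 2× right (reaching (4,3)), 2× up (reaching (2,3)), up-left to (1,2) — 5 moves in all.
Check: order respected (1 at step 2, 2 at step 4); 5 moves as required.

(4,1) (4,2) (4,3) (3,3) (2,3) (1,2)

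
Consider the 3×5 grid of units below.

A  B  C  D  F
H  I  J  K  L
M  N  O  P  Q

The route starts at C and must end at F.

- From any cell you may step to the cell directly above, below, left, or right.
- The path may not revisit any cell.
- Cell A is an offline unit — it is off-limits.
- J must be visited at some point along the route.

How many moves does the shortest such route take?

4

Any route passes through J somewhere between C and F. Summing Manhattan distances along the two legs (C → J → F) gives a lower bound of 1 + 3 = 4 moves.
A route of 4 moves achieves this: C → J → K → D → F.
Since 4 matches the lower bound, it is optimal.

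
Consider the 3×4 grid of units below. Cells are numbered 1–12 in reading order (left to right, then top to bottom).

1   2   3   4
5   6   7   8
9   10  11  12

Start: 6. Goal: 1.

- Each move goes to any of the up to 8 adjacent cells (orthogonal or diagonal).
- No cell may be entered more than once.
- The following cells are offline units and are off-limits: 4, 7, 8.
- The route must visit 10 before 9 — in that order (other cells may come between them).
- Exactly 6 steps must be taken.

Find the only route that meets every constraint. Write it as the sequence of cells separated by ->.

6 -> 11 -> 10 -> 9 -> 5 -> 2 -> 1

The waypoints must appear in the order 10, 9, with no cell reused.
Route from 6: down-right 1 to 11, left 2 to 9, up 1 to 5, up-right 1 to 2, left 1 to 1 — 6 moves in all.
Check: order respected (10 at step 2, 9 at step 3); 6 moves as required.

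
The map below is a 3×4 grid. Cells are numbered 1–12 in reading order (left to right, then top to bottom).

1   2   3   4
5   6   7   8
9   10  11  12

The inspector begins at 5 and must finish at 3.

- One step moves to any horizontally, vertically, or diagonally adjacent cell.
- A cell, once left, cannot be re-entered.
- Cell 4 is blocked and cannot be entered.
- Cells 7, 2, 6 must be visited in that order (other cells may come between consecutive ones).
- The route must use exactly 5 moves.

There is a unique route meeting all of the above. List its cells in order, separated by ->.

5 -> 10 -> 7 -> 2 -> 6 -> 3

The waypoints must appear in the order 7, 2, 6, with no cell reused.
Route from 5: down-right 1 to 10, up-right 1 to 7, up-left 1 to 2, down 1 to 6, up-right 1 to 3 — 5 moves in all.
Check: order respected (7 at step 2, 2 at step 3, 6 at step 4); 5 moves as required.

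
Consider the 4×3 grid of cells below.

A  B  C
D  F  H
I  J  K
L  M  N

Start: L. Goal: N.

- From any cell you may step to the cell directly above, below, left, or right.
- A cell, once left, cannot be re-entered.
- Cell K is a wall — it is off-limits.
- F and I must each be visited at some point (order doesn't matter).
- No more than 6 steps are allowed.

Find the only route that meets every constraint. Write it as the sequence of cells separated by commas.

The 6-move cap with required stops at F, I leaves no slack for detours.
Route from L: 2× up (reaching D), right to F, 2× down (reaching M), right to N — 6 moves in all.
Check: all required cells visited; 6 ≤ 6 moves.

L, I, D, F, J, M, N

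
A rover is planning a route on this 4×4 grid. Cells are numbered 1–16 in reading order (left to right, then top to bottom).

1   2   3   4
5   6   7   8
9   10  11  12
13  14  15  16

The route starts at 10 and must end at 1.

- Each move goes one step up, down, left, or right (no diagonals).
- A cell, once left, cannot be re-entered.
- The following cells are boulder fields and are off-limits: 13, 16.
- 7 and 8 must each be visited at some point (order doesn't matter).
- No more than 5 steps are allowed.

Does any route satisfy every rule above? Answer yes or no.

no

Even ignoring the no-revisit rule, getting from 10 to 1, taking the cheapest ordering 10 → 8 → 7 → 1 needs at least 3 + 1 + 3 = 7 moves (Manhattan distance per leg), which exceeds the 5-move limit.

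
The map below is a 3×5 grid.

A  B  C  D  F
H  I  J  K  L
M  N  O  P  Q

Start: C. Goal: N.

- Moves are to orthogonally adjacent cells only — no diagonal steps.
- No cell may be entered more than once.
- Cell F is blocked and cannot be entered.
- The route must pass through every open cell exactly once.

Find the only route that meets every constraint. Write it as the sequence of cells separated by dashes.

C - D - K - L - Q - P - O - J - I - B - A - H - M - N

Need to visit all 14 open cells exactly once, starting at C and ending at N.
Cell A has only two open neighbours (H and B), so the path must pass straight through it: one of those is the cell it's entered from and the other is where it exits.
Route from C: right 1 to D, down 1 to K, right 1 to L, down 1 to Q, left 2 to O, up 1 to J, left 1 to I, up 1 to B, left 1 to A, down 2 to M, right 1 to N — 13 moves in all.
Check: all 14 open cells covered.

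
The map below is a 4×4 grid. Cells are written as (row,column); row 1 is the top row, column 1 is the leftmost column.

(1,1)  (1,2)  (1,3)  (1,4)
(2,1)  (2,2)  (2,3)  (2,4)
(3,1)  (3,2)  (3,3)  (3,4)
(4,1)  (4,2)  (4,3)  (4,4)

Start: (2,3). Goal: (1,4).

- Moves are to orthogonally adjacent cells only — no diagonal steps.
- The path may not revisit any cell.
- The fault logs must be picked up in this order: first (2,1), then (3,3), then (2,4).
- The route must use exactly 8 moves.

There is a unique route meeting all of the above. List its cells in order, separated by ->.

The waypoints must appear in the order (2,1), (3,3), (2,4), with no cell reused.
Route from (2,3): left 2 to (2,1), down 1 to (3,1), right 3 to (3,4), up 2 to (1,4) — 8 moves in all.
Check: order respected ((2,1) at step 2, (3,3) at step 5, (2,4) at step 7); 8 moves as required.

(2,3) -> (2,2) -> (2,1) -> (3,1) -> (3,2) -> (3,3) -> (3,4) -> (2,4) -> (1,4)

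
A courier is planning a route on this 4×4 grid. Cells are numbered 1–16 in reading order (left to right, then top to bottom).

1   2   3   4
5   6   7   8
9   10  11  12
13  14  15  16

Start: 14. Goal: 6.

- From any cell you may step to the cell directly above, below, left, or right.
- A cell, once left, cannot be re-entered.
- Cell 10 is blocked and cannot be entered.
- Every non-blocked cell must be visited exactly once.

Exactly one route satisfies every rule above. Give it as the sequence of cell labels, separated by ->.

Need to visit all 15 open cells exactly once, starting at 14 and ending at 6.
Route from 14: left to 13, 3× up (reaching 1), 3× right (reaching 4), 3× down (reaching 16), left to 15, 2× up (reaching 7), left to 6 — 14 moves in all.
Check: all 15 open cells covered.

14 -> 13 -> 9 -> 5 -> 1 -> 2 -> 3 -> 4 -> 8 -> 12 -> 16 -> 15 -> 11 -> 7 -> 6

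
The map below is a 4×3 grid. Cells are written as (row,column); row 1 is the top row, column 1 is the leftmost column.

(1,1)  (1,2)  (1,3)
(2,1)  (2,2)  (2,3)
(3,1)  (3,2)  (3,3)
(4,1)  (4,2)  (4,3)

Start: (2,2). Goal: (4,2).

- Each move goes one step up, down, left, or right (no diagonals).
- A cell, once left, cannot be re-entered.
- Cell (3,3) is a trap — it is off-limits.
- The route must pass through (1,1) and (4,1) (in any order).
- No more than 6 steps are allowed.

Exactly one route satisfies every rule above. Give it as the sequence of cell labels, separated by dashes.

The 6-move cap with required stops at (1,1), (4,1) leaves no slack for detours.
Route from (2,2): up 1 to (1,2), left 1 to (1,1), down 3 to (4,1), right 1 to (4,2) — 6 moves in all.
Check: all required cells visited; 6 ≤ 6 moves.

(2,2) - (1,2) - (1,1) - (2,1) - (3,1) - (4,1) - (4,2)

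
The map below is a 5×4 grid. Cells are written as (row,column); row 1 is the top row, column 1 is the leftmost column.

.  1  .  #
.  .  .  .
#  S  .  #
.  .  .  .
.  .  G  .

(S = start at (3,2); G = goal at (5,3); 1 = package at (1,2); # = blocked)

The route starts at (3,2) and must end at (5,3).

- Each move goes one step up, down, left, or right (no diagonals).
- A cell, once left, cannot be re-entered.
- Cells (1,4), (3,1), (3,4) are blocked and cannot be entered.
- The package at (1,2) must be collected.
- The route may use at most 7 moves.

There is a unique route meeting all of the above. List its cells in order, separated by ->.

The budget equals the shortest possible length, so every move has to be on a shortest route through the required cells.
Route from (3,2): 2× up (reaching (1,2)), right to (1,3), 4× down (reaching (5,3)) — 7 moves in all.
Check: all required cells visited; 7 ≤ 7 moves.

(3,2) -> (2,2) -> (1,2) -> (1,3) -> (2,3) -> (3,3) -> (4,3) -> (5,3)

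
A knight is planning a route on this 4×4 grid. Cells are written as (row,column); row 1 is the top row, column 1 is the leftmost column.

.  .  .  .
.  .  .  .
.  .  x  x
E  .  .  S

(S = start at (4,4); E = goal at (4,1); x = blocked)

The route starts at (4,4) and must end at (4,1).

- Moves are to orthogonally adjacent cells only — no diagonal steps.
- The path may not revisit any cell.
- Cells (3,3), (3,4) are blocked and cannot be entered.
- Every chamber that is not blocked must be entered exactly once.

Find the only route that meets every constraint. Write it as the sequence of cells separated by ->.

Need to visit all 14 open cells exactly once, starting at (4,4) and ending at (4,1).
Cell (1,4) has only two open neighbours ((2,4) and (1,3)), so the path must pass straight through it: one of those is the cell it's entered from and the other is where it exits.
Route from (4,4): 2× left (reaching (4,2)), 2× up (reaching (2,2)), 2× right (reaching (2,4)), up to (1,4), 3× left (reaching (1,1)), 3× down (reaching (4,1)) — 13 moves in all.
Check: all 14 open cells covered.

(4,4) -> (4,3) -> (4,2) -> (3,2) -> (2,2) -> (2,3) -> (2,4) -> (1,4) -> (1,3) -> (1,2) -> (1,1) -> (2,1) -> (3,1) -> (4,1)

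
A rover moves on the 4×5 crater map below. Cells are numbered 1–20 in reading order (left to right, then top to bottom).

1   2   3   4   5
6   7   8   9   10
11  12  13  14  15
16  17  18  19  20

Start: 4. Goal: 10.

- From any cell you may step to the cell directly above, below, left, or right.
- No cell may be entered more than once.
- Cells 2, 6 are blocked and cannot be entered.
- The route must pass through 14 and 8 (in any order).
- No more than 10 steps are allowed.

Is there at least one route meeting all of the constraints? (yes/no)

yes

One route that works: 4 → 9 → 8 → 13 → 14 → 15 → 10.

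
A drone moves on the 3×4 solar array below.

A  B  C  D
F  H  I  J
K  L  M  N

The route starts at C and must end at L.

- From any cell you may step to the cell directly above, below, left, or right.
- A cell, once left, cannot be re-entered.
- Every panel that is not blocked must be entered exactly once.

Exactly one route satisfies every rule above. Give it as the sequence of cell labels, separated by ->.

C -> D -> J -> N -> M -> I -> H -> B -> A -> F -> K -> L

Need to visit all 12 open cells exactly once, starting at C and ending at L.
Cell D has only two open neighbours (J and C), so the path must pass straight through it: one of those is the cell it's entered from and the other is where it exits.
Route from C: right 1 to D, down 2 to N, left 1 to M, up 1 to I, left 1 to H, up 1 to B, left 1 to A, down 2 to K, right 1 to L — 11 moves in all.
Check: all 12 open cells covered.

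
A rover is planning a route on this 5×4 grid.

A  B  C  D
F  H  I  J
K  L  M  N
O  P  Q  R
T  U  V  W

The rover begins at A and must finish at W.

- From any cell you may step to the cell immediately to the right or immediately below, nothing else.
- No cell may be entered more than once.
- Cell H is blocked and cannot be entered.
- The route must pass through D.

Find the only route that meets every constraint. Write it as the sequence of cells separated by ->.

A -> B -> C -> D -> J -> N -> R -> W

Moves only go right or down, so the column and row indices never decrease.
Route from A: right 3 to D, down 4 to W — 7 moves in all.
Check: all required cells visited.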